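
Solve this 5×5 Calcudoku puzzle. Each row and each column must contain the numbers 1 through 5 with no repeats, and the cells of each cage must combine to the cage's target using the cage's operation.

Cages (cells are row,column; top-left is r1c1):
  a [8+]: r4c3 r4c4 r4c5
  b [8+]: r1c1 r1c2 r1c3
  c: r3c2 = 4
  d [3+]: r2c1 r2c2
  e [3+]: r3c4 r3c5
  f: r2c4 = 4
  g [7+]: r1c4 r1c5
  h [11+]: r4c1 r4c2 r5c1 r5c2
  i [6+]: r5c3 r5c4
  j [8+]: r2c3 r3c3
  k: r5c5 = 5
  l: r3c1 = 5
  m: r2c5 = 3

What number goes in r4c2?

3

F is a freebie, leaving r2c4 = 4.
Cage m is given, which forces r2c5 = 3.
L is a freebie, which forces r3c1 = 5.
Cage c is given; hence r3c2 = 4.
Row 3 now contains 5, leaving r3c3 = 3.
Cage k is given, leaving r5c5 = 5.
Row 2 already has 3, so r2c3 = 5.
The two cells of cage i must have sum 6, which forces r5c3 = 4.
The two cells of cage i must have sum 6; hence r5c4 = 2.
Column 4 now contains 2, leaving r3c4 = 1.
Cage e's pair has sum 3, leaving r3c5 = 2.
The two cells of cage g must have sum 7, which forces r1c4 = 3.
Column 5 already has 2, leaving r1c5 = 4.
Column 4 already has 3; hence r4c4 = 5.
Column 5 now contains 4, so r4c5 = 1.
3 is placed in row 1, which forces r1c2 = 5.
The 4 cells of cage h must have sum 11, leaving r4c1 = 4.
5 is placed in row 4; hence r4c2 = 3.
Row 4 now contains 1, so r4c3 = 2.
Cage h needs sum 11, so r5c1 = 3.
The 4 cells of cage h must have sum 11, so r5c2 = 1.
The 3 cells of cage b must have sum 8; hence r1c1 = 2.
Column 3 already has 2, so r1c3 = 1.
Cage d's pair has sum 3, so r2c1 = 1.
Column 2 now contains 1, so r2c2 = 2.
Filled in: 2 5 1 3 4 / 1 2 5 4 3 / 5 4 3 1 2 / 4 3 2 5 1 / 3 1 4 2 5.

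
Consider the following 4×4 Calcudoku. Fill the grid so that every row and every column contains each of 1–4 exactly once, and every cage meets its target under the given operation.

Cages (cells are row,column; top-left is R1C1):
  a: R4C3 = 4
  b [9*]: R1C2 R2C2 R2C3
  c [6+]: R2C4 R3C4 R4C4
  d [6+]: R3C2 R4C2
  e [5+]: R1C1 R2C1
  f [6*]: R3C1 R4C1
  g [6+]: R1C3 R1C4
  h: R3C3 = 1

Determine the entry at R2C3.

3

Cage b has product 9, leaving R1C2 = 3.
Cage b has product 9, leaving R2C2 = 1.
The 3 cells of cage b must have product 9, so R2C3 = 3.
Row 2 already has 3; hence R2C4 = 2.
Cage h is given, leaving R3C3 = 1.
Row 3 already has 1, so R3C4 = 3.
Cage a is given, leaving R4C3 = 4.
Column 4 already has 3, leaving R4C4 = 1.
The two cells of cage e must have sum 5, so R1C1 = 1.
Column 3 now contains 4, which forces R1C3 = 2.
Column 4 already has 2, which forces R1C4 = 4.
2 is placed in row 2, so R2C1 = 4.
3 is placed in row 3, leaving R3C1 = 2.
Cage d's pair has sum 6, leaving R3C2 = 4.
The two cells of cage f must have product 6, leaving R4C1 = 3.
Row 4 already has 4, which forces R4C2 = 2.
Filled in: 1 3 2 4 / 4 1 3 2 / 2 4 1 3 / 3 2 4 1.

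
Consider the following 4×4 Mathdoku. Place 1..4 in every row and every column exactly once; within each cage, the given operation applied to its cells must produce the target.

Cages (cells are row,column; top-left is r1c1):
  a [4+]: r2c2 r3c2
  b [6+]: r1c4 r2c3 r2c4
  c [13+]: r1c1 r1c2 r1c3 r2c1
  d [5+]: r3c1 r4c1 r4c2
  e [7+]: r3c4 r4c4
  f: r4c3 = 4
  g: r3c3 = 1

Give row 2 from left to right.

Cage c has sum 13, so r2c1 = 4.
G is a freebie, which forces r3c3 = 1.
F is a freebie, which forces r4c3 = 4.
Row 4 already has 4, which forces r4c4 = 3.
Cage c needs sum 13, so r1c2 = 4.
The two cells of cage a must have sum 4, which forces r2c2 = 1.
Cage b has sum 6, so r2c3 = 3.
Row 2 already has 1, leaving r2c4 = 2.
Row 3 already has 1, so r3c1 = 2.
Row 3 already has 1, which forces r3c2 = 3.
Column 4 already has 3; hence r3c4 = 4.
Row 4 now contains 3; hence r4c1 = 1.
The 3 cells of cage d must have sum 5; hence r4c2 = 2.
Column 1 already has 2, which forces r1c1 = 3.
Column 3 already has 3; hence r1c3 = 2.
2 is placed in column 4, which forces r1c4 = 1.
Completed grid: 3 4 2 1 / 4 1 3 2 / 2 3 1 4 / 1 2 4 3.

4 1 3 2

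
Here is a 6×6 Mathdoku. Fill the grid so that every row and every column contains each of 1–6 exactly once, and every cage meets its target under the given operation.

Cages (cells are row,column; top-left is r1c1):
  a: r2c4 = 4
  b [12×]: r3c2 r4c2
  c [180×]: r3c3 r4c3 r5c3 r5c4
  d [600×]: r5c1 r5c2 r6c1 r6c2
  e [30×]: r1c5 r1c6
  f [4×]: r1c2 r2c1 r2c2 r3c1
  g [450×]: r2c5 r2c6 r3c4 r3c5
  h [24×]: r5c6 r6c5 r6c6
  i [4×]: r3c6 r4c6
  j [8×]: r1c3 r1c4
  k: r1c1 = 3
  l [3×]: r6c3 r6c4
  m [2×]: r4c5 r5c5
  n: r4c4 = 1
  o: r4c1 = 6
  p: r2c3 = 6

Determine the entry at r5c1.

Cage k is given, which forces r1c1 = 3.
Cage p is given; hence r2c3 = 6.
Cage a is given, so r2c4 = 4.
Cage o is given, so r4c1 = 6.
N is a freebie, so r4c4 = 1.
1 is placed in row 4, which forces r4c5 = 2.
1 is placed in row 4, which forces r4c6 = 4.
2 is placed in column 5, which forces r5c5 = 1.
Column 4 already has 1, leaving r6c4 = 3.
Cage j's pair has product 8, leaving r1c3 = 4.
4 is placed in column 4, which forces r1c4 = 2.
Cage b's pair has product 12; hence r3c2 = 4.
Column 6 now contains 4, so r3c6 = 1.
4 is placed in row 4, so r4c2 = 3.
Row 4 now contains 3, which forces r4c3 = 5.
Cage c needs product 180, leaving r5c4 = 6.
Row 5 now contains 6, leaving r5c6 = 3.
Row 6 already has 3; hence r6c3 = 1.
The 3 cells of cage h must have product 24, so r6c5 = 4.
Column 6 already has 1, leaving r6c6 = 2.
2 is placed in row 1, leaving r1c2 = 1.
Cage f needs product 4, leaving r2c1 = 1.
Cage f needs product 4; hence r2c2 = 2.
The 4 cells of cage g must have product 450; hence r2c5 = 3.
3 is placed in column 6, which forces r2c6 = 5.
1 is placed in row 3, which forces r3c1 = 2.
Cage c has product 180, so r3c3 = 3.
Column 4 already has 6, so r3c4 = 5.
Cage g has product 450, leaving r3c5 = 6.
The 4 cells of cage d must have product 600, leaving r5c1 = 4.
Row 5 now contains 6; hence r5c2 = 5.
Row 5 now contains 3, so r5c3 = 2.
Row 6 already has 4; hence r6c1 = 5.
The 4 cells of cage d must have product 600; hence r6c2 = 6.
6 is placed in column 5, which forces r1c5 = 5.
Column 6 already has 5, leaving r1c6 = 6.
Filled in: 3 1 4 2 5 6 / 1 2 6 4 3 5 / 2 4 3 5 6 1 / 6 3 5 1 2 4 / 4 5 2 6 1 3 / 5 6 1 3 4 2.

4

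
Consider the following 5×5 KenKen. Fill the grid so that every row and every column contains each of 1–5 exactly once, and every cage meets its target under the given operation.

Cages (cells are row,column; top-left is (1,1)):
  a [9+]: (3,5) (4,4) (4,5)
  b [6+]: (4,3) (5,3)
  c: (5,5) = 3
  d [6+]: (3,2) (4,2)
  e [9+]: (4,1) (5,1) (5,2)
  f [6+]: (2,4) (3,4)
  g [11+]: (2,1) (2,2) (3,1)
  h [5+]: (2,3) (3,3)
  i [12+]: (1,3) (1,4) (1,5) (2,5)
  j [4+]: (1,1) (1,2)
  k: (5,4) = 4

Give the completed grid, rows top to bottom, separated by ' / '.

Cage k is a single given cell, so (5,4) = 4.
Cage c is given, which forces (5,5) = 3.
The 4 cells of cage i must have sum 12; hence (2,5) = 1.
1 is placed in row 2; hence (2,4) = 5.
Cage f needs two cells with sum 6, leaving (3,4) = 1.
Cage a needs sum 9, leaving (3,5) = 2.
Column 4 already has 5, so (1,4) = 2.
The two cells of cage h must have sum 5; hence (2,3) = 2.
2 is placed in row 3, which forces (3,2) = 5.
2 is placed in row 3; hence (3,3) = 3.
Cage d's pair has sum 6, which forces (4,2) = 1.
2 is placed in column 4, leaving (4,4) = 3.
1 is placed in column 2, which forces (5,2) = 2.
Cage j's pair has sum 4, which forces (1,1) = 1.
1 is placed in column 2, which forces (1,2) = 3.
The 3 cells of cage g must have sum 11, so (2,1) = 3.
Row 2 already has 2, so (2,2) = 4.
5 is placed in row 3, which forces (3,1) = 4.
Row 4 already has 3, so (4,1) = 2.
Cage b's pair has sum 6, leaving (4,3) = 5.
The 3 cells of cage a must have sum 9, leaving (4,5) = 4.
Cage e has sum 9, so (5,1) = 5.
Cage b needs two cells with sum 6, leaving (5,3) = 1.
5 is placed in column 3; hence (1,3) = 4.
Column 5 now contains 4, leaving (1,5) = 5.

1 3 4 2 5 / 3 4 2 5 1 / 4 5 3 1 2 / 2 1 5 3 4 / 5 2 1 4 3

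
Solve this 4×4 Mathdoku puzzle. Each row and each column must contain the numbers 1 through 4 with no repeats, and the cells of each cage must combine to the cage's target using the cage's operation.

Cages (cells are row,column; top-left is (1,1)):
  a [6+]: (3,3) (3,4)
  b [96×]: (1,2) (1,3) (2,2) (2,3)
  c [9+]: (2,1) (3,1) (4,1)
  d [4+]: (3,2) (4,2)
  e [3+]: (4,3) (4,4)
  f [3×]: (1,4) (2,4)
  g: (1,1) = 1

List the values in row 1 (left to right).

Cage g is given, so (1,1) = 1.
Row 1 already has 1; hence (1,4) = 3.
Column 4 already has 3, leaving (2,4) = 1.
Column 4 now contains 1; hence (4,4) = 2.
The two cells of cage a must have sum 6; hence (3,3) = 2.
Column 4 now contains 2; hence (3,4) = 4.
Row 4 already has 2; hence (4,3) = 1.
Cage b needs product 96; hence (1,2) = 2.
Column 3 already has 2, which forces (1,3) = 4.
Cage c needs sum 9; hence (2,1) = 2.
The 4 cells of cage b must have product 96, so (2,2) = 4.
Cage b has product 96, leaving (2,3) = 3.
Row 3 already has 4; hence (3,1) = 3.
Cage d's pair has sum 4; hence (3,2) = 1.
The 3 cells of cage c must have sum 9, leaving (4,1) = 4.
Row 4 already has 1, which forces (4,2) = 3.
The full grid is 1 2 4 3 / 2 4 3 1 / 3 1 2 4 / 4 3 1 2.

1 2 4 3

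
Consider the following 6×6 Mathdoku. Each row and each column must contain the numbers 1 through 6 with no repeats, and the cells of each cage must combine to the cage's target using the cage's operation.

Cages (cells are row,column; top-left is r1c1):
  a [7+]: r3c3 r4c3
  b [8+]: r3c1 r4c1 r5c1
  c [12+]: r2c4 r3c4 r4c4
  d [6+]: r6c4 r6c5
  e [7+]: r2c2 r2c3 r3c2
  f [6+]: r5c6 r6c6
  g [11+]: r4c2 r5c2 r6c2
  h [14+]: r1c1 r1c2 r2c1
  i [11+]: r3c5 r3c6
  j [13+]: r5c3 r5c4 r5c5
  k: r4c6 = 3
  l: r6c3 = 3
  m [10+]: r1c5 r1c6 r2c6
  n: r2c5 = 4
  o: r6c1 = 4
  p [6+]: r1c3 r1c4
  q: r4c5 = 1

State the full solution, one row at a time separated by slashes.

6 5 4 2 3 1 / 3 1 2 5 4 6 / 2 4 1 3 6 5 / 5 2 6 4 1 3 / 1 3 5 6 2 4 / 4 6 3 1 5 2

Cage n is given, leaving r2c5 = 4.
Cage q is given, leaving r4c5 = 1.
K is a freebie, so r4c6 = 3.
Cage o is given; hence r6c1 = 4.
Cage l is a single given cell; hence r6c3 = 3.
Cage d needs two cells with sum 6, leaving r6c4 = 1.
Cage d's pair has sum 6, which forces r6c5 = 5.
Row 6 already has 5, leaving r6c6 = 2.
Cage m needs sum 10, which forces r1c5 = 3.
5 is placed in column 5, leaving r3c5 = 6.
Cage i's pair has sum 11, which forces r3c6 = 5.
Column 5 already has 6, leaving r5c5 = 2.
Cage f's pair has sum 6, which forces r5c6 = 4.
2 is placed in row 6, which forces r6c2 = 6.
The 3 cells of cage h must have sum 14, which forces r1c1 = 6.
6 is placed in column 2; hence r1c2 = 5.
Row 1 now contains 6, which forces r1c6 = 1.
Cage h has sum 14, so r2c1 = 3.
Column 6 already has 1; hence r2c6 = 6.
The 3 cells of cage e must have sum 7, leaving r3c2 = 4.
Row 3 now contains 4, which forces r3c4 = 3.
4 is placed in column 2; hence r4c2 = 2.
Column 2 now contains 2, which forces r2c2 = 1.
Cage e needs sum 7, which forces r2c3 = 2.
Cage c has sum 12; hence r2c4 = 5.
Cage b needs sum 8; hence r3c1 = 2.
Column 3 already has 2; hence r3c3 = 1.
Row 4 already has 2, which forces r4c1 = 5.
Row 4 now contains 5, which forces r4c3 = 6.
Cage c needs sum 12, leaving r4c4 = 4.
Cage b needs sum 8; hence r5c1 = 1.
Cage g has sum 11; hence r5c2 = 3.
6 is placed in column 3, leaving r5c3 = 5.
Column 4 already has 5, so r5c4 = 6.
Column 3 already has 2, leaving r1c3 = 4.
Column 4 now contains 4; hence r1c4 = 2.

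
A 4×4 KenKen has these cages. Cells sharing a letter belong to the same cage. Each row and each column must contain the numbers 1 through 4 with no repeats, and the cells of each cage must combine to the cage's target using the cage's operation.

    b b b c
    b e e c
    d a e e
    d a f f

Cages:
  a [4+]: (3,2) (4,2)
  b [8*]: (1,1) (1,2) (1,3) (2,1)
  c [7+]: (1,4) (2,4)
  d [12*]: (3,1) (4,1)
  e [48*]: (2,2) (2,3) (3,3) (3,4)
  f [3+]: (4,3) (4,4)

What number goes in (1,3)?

1

The 4 cells of cage b must have product 8, leaving (2,1) = 1.
Row 1 needs a 3, and only (1,4) is open for it.
3 is placed in column 4; hence (2,4) = 4.
Cage e needs product 48; hence (3,3) = 4.
Cage e has product 48; hence (3,4) = 2.
Column 4 now contains 2, which forces (4,4) = 1.
Row 3 now contains 4, leaving (3,1) = 3.
Cage a's pair has sum 4; hence (3,2) = 1.
The two cells of cage d must have product 12, leaving (4,1) = 4.
1 is placed in row 4, so (4,2) = 3.
1 is placed in row 4, leaving (4,3) = 2.
Column 1 already has 4, which forces (1,1) = 2.
The 4 cells of cage b must have product 8, so (1,2) = 4.
Column 3 now contains 2, leaving (1,3) = 1.
Column 2 now contains 3, which forces (2,2) = 2.
Column 3 now contains 2; hence (2,3) = 3.
The full grid is 2 4 1 3 / 1 2 3 4 / 3 1 4 2 / 4 3 2 1.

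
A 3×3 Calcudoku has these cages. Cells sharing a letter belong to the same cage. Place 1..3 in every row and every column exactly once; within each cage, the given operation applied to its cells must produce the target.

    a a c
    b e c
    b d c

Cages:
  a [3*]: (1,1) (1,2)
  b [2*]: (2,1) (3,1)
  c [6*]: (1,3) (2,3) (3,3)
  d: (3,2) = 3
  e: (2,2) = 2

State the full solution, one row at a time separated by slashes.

3 1 2 / 1 2 3 / 2 3 1

Cage e is given; hence (2,2) = 2.
Cage d is a single given cell; hence (3,2) = 3.
Cage a's pair has product 3, so (1,1) = 3.
Column 2 now contains 3, so (1,2) = 1.
Row 1 now contains 1; hence (1,3) = 2.
Row 2 already has 2, leaving (2,1) = 1.
Row 2 already has 1; hence (2,3) = 3.
Cage b's pair has product 2, which forces (3,1) = 2.
Column 3 now contains 2, so (3,3) = 1.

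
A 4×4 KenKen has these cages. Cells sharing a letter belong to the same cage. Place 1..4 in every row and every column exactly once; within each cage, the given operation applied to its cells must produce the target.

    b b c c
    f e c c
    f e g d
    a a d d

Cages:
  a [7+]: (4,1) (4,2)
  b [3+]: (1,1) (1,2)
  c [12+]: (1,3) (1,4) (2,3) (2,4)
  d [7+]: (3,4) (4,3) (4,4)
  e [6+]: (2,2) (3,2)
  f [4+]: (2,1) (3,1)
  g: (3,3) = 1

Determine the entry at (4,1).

4

G is a freebie; hence (3,3) = 1.
Cage f needs two cells with sum 4, which forces (2,1) = 1.
Row 3 already has 1, which forces (3,1) = 3.
Column 1 now contains 3, leaving (4,1) = 4.
Row 4 already has 4, which forces (4,2) = 3.
3 is placed in row 4; hence (4,3) = 2.
3 is placed in row 4, leaving (4,4) = 1.
Column 1 already has 1, leaving (1,1) = 2.
The two cells of cage b must have sum 3, so (1,2) = 1.
2 is placed in row 1, leaving (1,4) = 3.
3 is placed in column 4, so (2,4) = 2.
The 3 cells of cage d must have sum 7, which forces (3,4) = 4.
3 is placed in row 1, so (1,3) = 4.
Row 2 already has 2, which forces (2,2) = 4.
The 4 cells of cage c must have sum 12, which forces (2,3) = 3.
Row 3 already has 4, which forces (3,2) = 2.
Filled in: 2 1 4 3 / 1 4 3 2 / 3 2 1 4 / 4 3 2 1.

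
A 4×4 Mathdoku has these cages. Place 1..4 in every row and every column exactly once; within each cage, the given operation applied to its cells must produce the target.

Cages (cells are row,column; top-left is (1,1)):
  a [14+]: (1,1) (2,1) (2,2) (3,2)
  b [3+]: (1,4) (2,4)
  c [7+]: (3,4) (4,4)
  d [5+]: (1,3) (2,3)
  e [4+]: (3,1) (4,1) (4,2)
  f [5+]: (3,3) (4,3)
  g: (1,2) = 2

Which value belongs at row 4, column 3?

3

Cage g is given, leaving (1,2) = 2.
2 is placed in row 1, so (1,4) = 1.
Column 4 already has 1, leaving (2,4) = 2.
Cage e has sum 4, so (3,1) = 1.
Cage e needs sum 4, so (4,1) = 2.
The 3 cells of cage e must have sum 4, leaving (4,2) = 1.
Cage d's pair has sum 5; hence (1,3) = 4.
Cage d's pair has sum 5; hence (2,3) = 1.
Cage f's pair has sum 5, so (3,3) = 2.
Cage f's pair has sum 5, which forces (4,3) = 3.
Row 4 now contains 3, which forces (4,4) = 4.
4 is placed in row 1; hence (1,1) = 3.
Cage a has sum 14, leaving (2,1) = 4.
Cage a has sum 14, leaving (2,2) = 3.
The 4 cells of cage a must have sum 14, which forces (3,2) = 4.
Column 4 now contains 4; hence (3,4) = 3.
Filled in: 3 2 4 1 / 4 3 1 2 / 1 4 2 3 / 2 1 3 4.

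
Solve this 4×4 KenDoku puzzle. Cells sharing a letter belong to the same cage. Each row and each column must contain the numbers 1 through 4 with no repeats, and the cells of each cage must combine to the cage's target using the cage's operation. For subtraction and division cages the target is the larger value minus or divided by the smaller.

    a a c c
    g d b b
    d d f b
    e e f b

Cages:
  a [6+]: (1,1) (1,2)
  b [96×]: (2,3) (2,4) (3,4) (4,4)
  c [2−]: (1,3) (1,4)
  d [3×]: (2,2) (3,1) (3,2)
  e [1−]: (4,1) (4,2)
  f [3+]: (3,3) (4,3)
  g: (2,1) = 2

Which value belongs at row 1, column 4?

1

Cage g is a single given cell, leaving (2,1) = 2.
Cage d has product 3, so (2,2) = 1.
Cage b needs product 96, so (2,3) = 4.
2 is placed in row 2, so (2,4) = 3.
Cage d needs product 3; hence (3,1) = 1.
Cage d has product 3, so (3,2) = 3.
1 is placed in row 3, leaving (3,3) = 2.
Row 3 now contains 2, so (3,4) = 4.
Column 3 already has 2, which forces (4,3) = 1.
Column 4 now contains 4, which forces (4,4) = 2.
Column 1 now contains 2; hence (1,1) = 4.
Cage a needs two cells with sum 6, which forces (1,2) = 2.
1 is placed in column 3; hence (1,3) = 3.
Column 4 now contains 2, so (1,4) = 1.
The two cells of cage e must have difference 1, which forces (4,1) = 3.
Row 4 now contains 2, which forces (4,2) = 4.
Filled in: 4 2 3 1 / 2 1 4 3 / 1 3 2 4 / 3 4 1 2.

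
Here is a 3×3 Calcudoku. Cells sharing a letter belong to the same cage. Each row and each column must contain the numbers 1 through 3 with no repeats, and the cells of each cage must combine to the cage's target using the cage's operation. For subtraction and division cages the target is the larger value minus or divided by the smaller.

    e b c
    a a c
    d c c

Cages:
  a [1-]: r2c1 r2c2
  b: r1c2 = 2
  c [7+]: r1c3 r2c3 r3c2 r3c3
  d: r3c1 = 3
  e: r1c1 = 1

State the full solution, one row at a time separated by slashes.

1 2 3 / 2 3 1 / 3 1 2

Cage e is a single given cell, so r1c1 = 1.
Cage b is a single given cell, which forces r1c2 = 2.
Row 1 already has 2, leaving r1c3 = 3.
D is a freebie, leaving r3c1 = 3.
Cage c needs sum 7, which forces r3c2 = 1.
Column 3 already has 3; hence r3c3 = 2.
Column 1 now contains 3, leaving r2c1 = 2.
Column 2 already has 1, leaving r2c2 = 3.
Column 3 now contains 2; hence r2c3 = 1.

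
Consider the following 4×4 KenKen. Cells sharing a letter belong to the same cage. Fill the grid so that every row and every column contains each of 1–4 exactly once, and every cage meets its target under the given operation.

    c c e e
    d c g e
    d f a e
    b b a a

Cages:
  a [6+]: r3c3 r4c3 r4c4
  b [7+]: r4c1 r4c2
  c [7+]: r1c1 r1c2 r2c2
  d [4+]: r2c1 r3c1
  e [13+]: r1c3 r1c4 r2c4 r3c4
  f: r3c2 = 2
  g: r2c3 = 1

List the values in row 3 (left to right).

Cage e has sum 13; hence r1c3 = 4.
G is a freebie; hence r2c3 = 1.
Cage f is a single given cell; hence r3c2 = 2.
2 is placed in row 3, leaving r3c3 = 3.
3 is placed in row 3, leaving r3c4 = 4.
Column 3 already has 3, leaving r4c3 = 2.
The 3 cells of cage c must have sum 7, leaving r1c2 = 1.
Row 2 now contains 1, which forces r2c1 = 3.
Row 2 already has 3; hence r2c2 = 4.
Row 2 already has 3, which forces r2c4 = 2.
3 is placed in row 3, so r3c1 = 1.
Column 1 now contains 3, leaving r4c1 = 4.
Column 2 already has 4, which forces r4c2 = 3.
Cage a needs sum 6, leaving r4c4 = 1.
Column 1 now contains 3, so r1c1 = 2.
Column 4 now contains 2, leaving r1c4 = 3.
The full grid is 2 1 4 3 / 3 4 1 2 / 1 2 3 4 / 4 3 2 1.

1 2 3 4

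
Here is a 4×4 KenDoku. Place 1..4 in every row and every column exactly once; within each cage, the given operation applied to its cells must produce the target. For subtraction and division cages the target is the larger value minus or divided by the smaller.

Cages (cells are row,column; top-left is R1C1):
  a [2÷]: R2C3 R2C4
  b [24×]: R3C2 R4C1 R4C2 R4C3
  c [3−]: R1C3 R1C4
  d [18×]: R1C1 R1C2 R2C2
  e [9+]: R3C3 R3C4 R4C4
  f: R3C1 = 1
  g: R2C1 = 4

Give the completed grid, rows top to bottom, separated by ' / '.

The 3 cells of cage d must have product 18; hence R1C1 = 3.
The 3 cells of cage d must have product 18, leaving R1C2 = 2.
Cage g is given, so R2C1 = 4.
Cage d has product 18, so R2C2 = 3.
Cage f is a single given cell; hence R3C1 = 1.
Row 3 already has 1, which forces R3C2 = 4.
Column 1 now contains 1; hence R4C1 = 2.
Column 2 now contains 4, leaving R4C2 = 1.
Cage b needs product 24, so R4C3 = 3.
The 3 cells of cage e must have sum 9, which forces R4C4 = 4.
Cage c's pair has difference 3, which forces R1C3 = 4.
Column 4 already has 4; hence R1C4 = 1.
Column 4 now contains 1, leaving R2C4 = 2.
3 is placed in column 3, so R3C3 = 2.
The 3 cells of cage e must have sum 9, leaving R3C4 = 3.
2 is placed in row 2; hence R2C3 = 1.

3 2 4 1 / 4 3 1 2 / 1 4 2 3 / 2 1 3 4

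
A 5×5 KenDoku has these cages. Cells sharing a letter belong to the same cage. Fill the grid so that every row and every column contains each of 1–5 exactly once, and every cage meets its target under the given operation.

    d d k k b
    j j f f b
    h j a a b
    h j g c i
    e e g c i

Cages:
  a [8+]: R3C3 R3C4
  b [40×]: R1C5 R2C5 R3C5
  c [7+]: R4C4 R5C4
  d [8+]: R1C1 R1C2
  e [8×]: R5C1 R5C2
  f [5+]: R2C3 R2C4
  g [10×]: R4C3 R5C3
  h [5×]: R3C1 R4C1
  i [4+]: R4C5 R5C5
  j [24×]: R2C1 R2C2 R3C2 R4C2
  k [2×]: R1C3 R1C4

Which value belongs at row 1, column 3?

Row 1 needs a 4, and only R1C5 is open for it.
The only place for 5 in row 2 is R2C5.
5 is placed in column 5, so R3C5 = 2.
Row 3 needs a 4, and only R3C2 is open for it.
Cage e needs two cells with product 8, leaving R5C1 = 4.
Column 2 now contains 4, so R5C2 = 2.
Row 5 already has 2, leaving R5C3 = 5.
Row 5 already has 5, leaving R5C4 = 3.
3 is placed in row 5, so R5C5 = 1.
Cage j needs product 24; hence R2C1 = 2.
Column 3 already has 5, so R3C3 = 3.
3 is placed in column 4, leaving R3C4 = 5.
Column 3 already has 5, so R4C3 = 2.
Cage c's pair has sum 7, leaving R4C4 = 4.
Column 5 already has 1, so R4C5 = 3.
2 is placed in column 3, which forces R1C3 = 1.
The two cells of cage k must have product 2; hence R1C4 = 2.
Cage j needs product 24; hence R2C2 = 3.
Cage f's pair has sum 5; hence R2C3 = 4.
Column 4 now contains 4; hence R2C4 = 1.
Row 3 already has 5; hence R3C1 = 1.
The two cells of cage h must have product 5; hence R4C1 = 5.
3 is placed in row 4, which forces R4C2 = 1.
Column 1 now contains 5, which forces R1C1 = 3.
Column 2 now contains 3; hence R1C2 = 5.
Filled in: 3 5 1 2 4 / 2 3 4 1 5 / 1 4 3 5 2 / 5 1 2 4 3 / 4 2 5 3 1.

1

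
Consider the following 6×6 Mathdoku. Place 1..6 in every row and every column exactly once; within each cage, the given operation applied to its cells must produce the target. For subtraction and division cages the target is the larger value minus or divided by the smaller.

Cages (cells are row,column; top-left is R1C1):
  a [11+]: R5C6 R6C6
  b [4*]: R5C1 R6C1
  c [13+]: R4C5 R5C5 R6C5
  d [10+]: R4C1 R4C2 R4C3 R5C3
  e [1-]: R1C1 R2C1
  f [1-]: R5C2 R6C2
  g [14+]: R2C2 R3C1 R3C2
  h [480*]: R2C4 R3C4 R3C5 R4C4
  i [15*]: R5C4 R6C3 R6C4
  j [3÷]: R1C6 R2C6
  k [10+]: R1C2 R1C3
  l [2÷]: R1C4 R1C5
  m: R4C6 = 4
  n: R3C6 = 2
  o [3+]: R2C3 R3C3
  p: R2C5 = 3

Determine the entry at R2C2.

P is a freebie, which forces R2C5 = 3.
Cage h needs product 480; hence R3C5 = 4.
N is a freebie, which forces R3C6 = 2.
M is a freebie, leaving R4C6 = 4.
Cage j needs two cells with quotient 3; hence R1C6 = 3.
The two cells of cage o must have sum 3; hence R2C3 = 2.
Cage h has product 480; hence R2C4 = 4.
Cage j needs two cells with quotient 3; hence R2C6 = 1.
Row 3 already has 2; hence R3C3 = 1.
Column 3 already has 1, leaving R5C3 = 4.
Cage k's pair has sum 10; hence R1C2 = 4.
4 is placed in column 3, which forces R1C3 = 6.
The 4 cells of cage d must have sum 10, so R4C3 = 3.
4 is placed in row 5, so R5C1 = 1.
Cage b's pair has product 4, leaving R6C1 = 4.
Column 3 now contains 3; hence R6C3 = 5.
Row 6 already has 5; hence R6C6 = 6.
Row 1 already has 6, leaving R1C1 = 5.
Cage e needs two cells with difference 1, leaving R2C1 = 6.
Row 2 now contains 6, so R2C2 = 5.
Column 1 already has 6, which forces R3C1 = 3.
3 is placed in row 3, which forces R3C2 = 6.
Row 3 already has 6, which forces R3C4 = 5.
Column 1 now contains 1; hence R4C1 = 2.
Cage d needs sum 10, leaving R4C2 = 1.
5 is placed in column 4; hence R4C4 = 6.
Row 4 already has 6, leaving R4C5 = 5.
The 3 cells of cage i must have product 15, which forces R5C4 = 3.
Column 5 already has 5, which forces R5C5 = 6.
6 is placed in column 6, which forces R5C6 = 5.
Cage i has product 15, so R6C4 = 1.
6 is placed in row 6, so R6C5 = 2.
Column 4 already has 1, which forces R1C4 = 2.
2 is placed in column 5, so R1C5 = 1.
3 is placed in row 5, which forces R5C2 = 2.
Row 6 already has 2; hence R6C2 = 3.
Filled in: 5 4 6 2 1 3 / 6 5 2 4 3 1 / 3 6 1 5 4 2 / 2 1 3 6 5 4 / 1 2 4 3 6 5 / 4 3 5 1 2 6.

5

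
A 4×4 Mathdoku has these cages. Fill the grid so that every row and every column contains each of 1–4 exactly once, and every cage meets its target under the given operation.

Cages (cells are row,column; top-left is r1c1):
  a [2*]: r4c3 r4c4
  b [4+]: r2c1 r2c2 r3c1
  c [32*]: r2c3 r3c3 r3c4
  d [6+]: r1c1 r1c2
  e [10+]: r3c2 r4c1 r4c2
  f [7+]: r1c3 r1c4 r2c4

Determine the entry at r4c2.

The 3 cells of cage b must have sum 4; hence r2c1 = 2.
The 3 cells of cage b must have sum 4, leaving r2c2 = 1.
Cage c needs product 32, which forces r2c3 = 4.
Row 2 now contains 4, leaving r2c4 = 3.
Cage b needs sum 4; hence r3c1 = 1.
Cage c has product 32, leaving r3c3 = 2.
The 3 cells of cage c must have product 32, leaving r3c4 = 4.
Column 3 now contains 2, so r4c3 = 1.
Row 4 now contains 1; hence r4c4 = 2.
2 is placed in column 1, which forces r1c1 = 4.
Cage d's pair has sum 6; hence r1c2 = 2.
Column 3 now contains 1, leaving r1c3 = 3.
2 is placed in column 4, which forces r1c4 = 1.
Row 3 now contains 4, so r3c2 = 3.
The 3 cells of cage e must have sum 10, so r4c1 = 3.
2 is placed in row 4, leaving r4c2 = 4.
Completed grid: 4 2 3 1 / 2 1 4 3 / 1 3 2 4 / 3 4 1 2.

4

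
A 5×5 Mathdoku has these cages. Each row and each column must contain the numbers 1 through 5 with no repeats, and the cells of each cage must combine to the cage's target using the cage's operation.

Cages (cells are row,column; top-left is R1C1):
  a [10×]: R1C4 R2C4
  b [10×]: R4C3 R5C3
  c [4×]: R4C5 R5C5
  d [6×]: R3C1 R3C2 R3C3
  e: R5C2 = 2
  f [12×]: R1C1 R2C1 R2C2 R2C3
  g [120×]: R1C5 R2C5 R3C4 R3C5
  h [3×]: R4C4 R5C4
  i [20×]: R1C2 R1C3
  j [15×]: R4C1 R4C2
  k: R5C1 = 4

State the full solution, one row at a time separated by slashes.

1 5 4 2 3 / 3 4 1 5 2 / 2 1 3 4 5 / 5 3 2 1 4 / 4 2 5 3 1

Cage k is given, which forces R5C1 = 4.
Cage e is given, so R5C2 = 2.
Row 5 already has 2, leaving R5C3 = 5.
Row 5 already has 4, leaving R5C5 = 1.
Cage i's pair has product 20; hence R1C2 = 5.
5 is placed in column 3, so R1C3 = 4.
5 is placed in row 1; hence R1C4 = 2.
Row 1 already has 2, which forces R1C5 = 3.
Column 4 already has 2, which forces R2C4 = 5.
5 is placed in column 2, so R4C2 = 3.
5 is placed in column 3, leaving R4C3 = 2.
Cage h needs two cells with product 3; hence R4C4 = 1.
Column 5 now contains 1, leaving R4C5 = 4.
1 is placed in row 5, leaving R5C4 = 3.
Row 1 already has 2; hence R1C1 = 1.
Cage f needs product 12, so R2C1 = 3.
Cage f has product 12, which forces R2C2 = 4.
2 is placed in column 3, so R2C3 = 1.
Column 5 now contains 4, so R2C5 = 2.
The 3 cells of cage d must have product 6; hence R3C1 = 2.
3 is placed in column 2; hence R3C2 = 1.
The 3 cells of cage d must have product 6, which forces R3C3 = 3.
3 is placed in column 4, which forces R3C4 = 4.
Cage g has product 120, so R3C5 = 5.
Row 4 now contains 3, which forces R4C1 = 5.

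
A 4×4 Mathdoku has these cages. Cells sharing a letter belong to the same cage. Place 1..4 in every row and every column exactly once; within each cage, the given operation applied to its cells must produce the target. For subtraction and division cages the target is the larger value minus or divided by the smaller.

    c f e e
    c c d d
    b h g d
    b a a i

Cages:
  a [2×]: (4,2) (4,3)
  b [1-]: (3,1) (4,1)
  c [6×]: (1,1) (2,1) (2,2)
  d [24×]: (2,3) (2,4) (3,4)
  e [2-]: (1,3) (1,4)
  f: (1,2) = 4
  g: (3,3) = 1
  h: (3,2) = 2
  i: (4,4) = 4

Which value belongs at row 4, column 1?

Cage f is given, so (1,2) = 4.
H is a freebie, which forces (3,2) = 2.
G is a freebie, which forces (3,3) = 1.
Column 2 now contains 2, so (4,2) = 1.
Column 3 already has 1; hence (4,3) = 2.
Cage i is given, so (4,4) = 4.
Column 3 now contains 2, so (1,3) = 3.
Cage e needs two cells with difference 2, leaving (1,4) = 1.
Column 2 now contains 1; hence (2,2) = 3.
The 3 cells of cage d must have product 24; hence (2,3) = 4.
Cage d needs product 24; hence (2,4) = 2.
The two cells of cage b must have difference 1, leaving (3,1) = 4.
Column 4 now contains 4, so (3,4) = 3.
Row 4 now contains 4, so (4,1) = 3.
Row 1 now contains 1, so (1,1) = 2.
Row 2 now contains 2, leaving (2,1) = 1.
Filled in: 2 4 3 1 / 1 3 4 2 / 4 2 1 3 / 3 1 2 4.

3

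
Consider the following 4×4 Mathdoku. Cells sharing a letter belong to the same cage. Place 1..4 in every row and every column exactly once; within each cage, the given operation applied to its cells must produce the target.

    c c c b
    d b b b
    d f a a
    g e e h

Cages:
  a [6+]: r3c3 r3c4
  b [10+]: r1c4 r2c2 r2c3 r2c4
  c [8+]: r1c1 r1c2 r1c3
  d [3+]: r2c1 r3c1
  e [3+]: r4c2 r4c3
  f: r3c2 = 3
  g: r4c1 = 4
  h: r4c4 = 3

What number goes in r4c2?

Cage f is a single given cell, which forces r3c2 = 3.
Cage g is given; hence r4c1 = 4.
Cage h is a single given cell, which forces r4c4 = 3.
Cage b needs sum 10, which forces r2c3 = 3.
Cage c needs sum 8, which forces r1c1 = 3.
In row 1, 2 can only go at r1c4, so r1c4 = 2.
The two cells of cage a must have sum 6, so r3c3 = 2.
2 is placed in column 4, so r3c4 = 4.
2 is placed in column 3; hence r4c3 = 1.
The 3 cells of cage c must have sum 8, which forces r1c2 = 1.
Column 3 now contains 1, which forces r1c3 = 4.
Cage d's pair has sum 3, which forces r2c1 = 2.
Cage b needs sum 10, leaving r2c2 = 4.
Column 4 already has 4, which forces r2c4 = 1.
2 is placed in row 3; hence r3c1 = 1.
1 is placed in row 4, leaving r4c2 = 2.
The full grid is 3 1 4 2 / 2 4 3 1 / 1 3 2 4 / 4 2 1 3.

2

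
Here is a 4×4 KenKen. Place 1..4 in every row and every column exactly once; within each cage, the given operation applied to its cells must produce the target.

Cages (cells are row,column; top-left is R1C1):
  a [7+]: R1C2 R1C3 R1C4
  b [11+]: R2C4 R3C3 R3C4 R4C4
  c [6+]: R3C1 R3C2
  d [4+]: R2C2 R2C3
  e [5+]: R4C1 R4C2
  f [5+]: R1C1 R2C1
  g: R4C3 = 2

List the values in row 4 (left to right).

1 4 2 3

G is a freebie, which forces R4C3 = 2.
In row 1, 3 can only go at R1C1, so R1C1 = 3.
Cage f's pair has sum 5; hence R2C1 = 2.
2 is placed in column 1; hence R3C1 = 4.
4 is placed in row 3, leaving R3C2 = 2.
4 is placed in row 3, leaving R3C3 = 3.
2 is placed in row 3, leaving R3C4 = 1.
4 is placed in column 1, which forces R4C1 = 1.
Row 4 now contains 1, leaving R4C2 = 4.
Row 4 already has 4, leaving R4C4 = 3.
Column 2 now contains 4, which forces R1C2 = 1.
Cage a needs sum 7, so R1C3 = 4.
Cage a needs sum 7; hence R1C4 = 2.
Cage d's pair has sum 4, so R2C2 = 3.
3 is placed in column 3, leaving R2C3 = 1.
3 is placed in column 4, leaving R2C4 = 4.
Completed grid: 3 1 4 2 / 2 3 1 4 / 4 2 3 1 / 1 4 2 3.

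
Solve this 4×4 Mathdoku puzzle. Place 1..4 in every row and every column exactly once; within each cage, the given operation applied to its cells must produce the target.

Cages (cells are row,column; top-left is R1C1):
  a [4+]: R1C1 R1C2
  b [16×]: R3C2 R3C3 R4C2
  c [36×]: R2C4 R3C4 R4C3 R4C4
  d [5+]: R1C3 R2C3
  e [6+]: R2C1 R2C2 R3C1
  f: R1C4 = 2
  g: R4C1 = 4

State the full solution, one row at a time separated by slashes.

3 1 4 2 / 2 3 1 4 / 1 4 2 3 / 4 2 3 1

Cage f is a single given cell; hence R1C4 = 2.
Cage g is given, leaving R4C1 = 4.
Row 4 already has 4, which forces R4C2 = 2.
The 4 cells of cage c must have product 36, so R4C3 = 3.
Row 4 already has 4, leaving R4C4 = 1.
The 3 cells of cage b must have product 16, leaving R3C2 = 4.
Cage b needs product 16, leaving R3C3 = 2.
Row 3 already has 4; hence R3C4 = 3.
Cage e needs sum 6, so R2C1 = 2.
Cage e needs sum 6, which forces R2C2 = 3.
Column 4 already has 3; hence R2C4 = 4.
3 is placed in row 3, which forces R3C1 = 1.
1 is placed in column 1, which forces R1C1 = 3.
Column 2 already has 3, which forces R1C2 = 1.
The two cells of cage d must have sum 5, so R1C3 = 4.
4 is placed in row 2, which forces R2C3 = 1.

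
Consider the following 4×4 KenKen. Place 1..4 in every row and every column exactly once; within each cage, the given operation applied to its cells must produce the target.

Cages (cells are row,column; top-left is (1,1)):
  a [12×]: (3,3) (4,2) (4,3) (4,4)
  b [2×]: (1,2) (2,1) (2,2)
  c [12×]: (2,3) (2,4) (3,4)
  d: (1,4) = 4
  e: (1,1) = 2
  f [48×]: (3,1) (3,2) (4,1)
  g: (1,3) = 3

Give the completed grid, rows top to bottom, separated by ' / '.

2 1 3 4 / 1 2 4 3 / 3 4 2 1 / 4 3 1 2

Cage e is given; hence (1,1) = 2.
Cage b has product 2, which forces (1,2) = 1.
Cage g is a single given cell, so (1,3) = 3.
Cage d is given, so (1,4) = 4.
The 3 cells of cage b must have product 2; hence (2,1) = 1.
The 3 cells of cage b must have product 2, leaving (2,2) = 2.
Row 2 already has 2, leaving (2,3) = 4.
1 is placed in row 2; hence (2,4) = 3.
Cage f has product 48; hence (3,1) = 3.
The 3 cells of cage f must have product 48, leaving (3,2) = 4.
Cage f has product 48, leaving (4,1) = 4.
4 is placed in column 2, which forces (4,2) = 3.
Column 3 now contains 4, which forces (4,3) = 1.
1 is placed in row 4, leaving (4,4) = 2.
Column 3 now contains 1; hence (3,3) = 2.
Column 4 already has 2, so (3,4) = 1.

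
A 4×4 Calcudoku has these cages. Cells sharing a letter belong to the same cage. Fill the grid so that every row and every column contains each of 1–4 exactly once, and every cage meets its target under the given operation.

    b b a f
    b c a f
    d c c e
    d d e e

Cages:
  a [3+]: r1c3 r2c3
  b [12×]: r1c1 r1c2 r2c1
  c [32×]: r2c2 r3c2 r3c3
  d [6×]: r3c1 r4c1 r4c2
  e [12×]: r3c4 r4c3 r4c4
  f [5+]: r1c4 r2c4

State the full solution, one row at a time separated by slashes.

4 3 1 2 / 1 4 2 3 / 3 2 4 1 / 2 1 3 4

Cage c has product 32, which forces r2c2 = 4.
Cage c needs product 32, leaving r3c2 = 2.
The 3 cells of cage c must have product 32, leaving r3c3 = 4.
Cage b needs product 12, so r1c1 = 4.
The 3 cells of cage d must have product 6, which forces r4c1 = 2.
Cage e has product 12, so r4c4 = 4.
Column 3 needs a 3, and only r4c3 is open for it.
Cage d needs product 6, which forces r3c1 = 3.
Cage e has product 12; hence r3c4 = 1.
3 is placed in row 4, which forces r4c2 = 1.
Column 2 now contains 1, so r1c2 = 3.
3 is placed in row 1, which forces r1c4 = 2.
Column 1 now contains 3, so r2c1 = 1.
Row 2 already has 1, leaving r2c3 = 2.
2 is placed in column 4, which forces r2c4 = 3.
Row 1 now contains 2; hence r1c3 = 1.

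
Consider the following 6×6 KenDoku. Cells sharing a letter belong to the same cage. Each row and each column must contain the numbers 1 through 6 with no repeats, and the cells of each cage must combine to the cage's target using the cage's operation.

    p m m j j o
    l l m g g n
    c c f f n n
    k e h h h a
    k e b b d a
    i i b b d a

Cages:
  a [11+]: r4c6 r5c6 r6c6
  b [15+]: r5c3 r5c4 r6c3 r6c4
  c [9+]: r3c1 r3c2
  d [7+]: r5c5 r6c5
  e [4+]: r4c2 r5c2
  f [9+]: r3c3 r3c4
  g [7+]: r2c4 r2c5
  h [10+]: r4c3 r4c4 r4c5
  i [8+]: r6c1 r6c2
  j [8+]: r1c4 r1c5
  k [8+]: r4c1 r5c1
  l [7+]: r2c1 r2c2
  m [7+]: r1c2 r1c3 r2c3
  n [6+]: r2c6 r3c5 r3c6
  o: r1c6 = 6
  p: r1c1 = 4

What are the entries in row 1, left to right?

4 2 1 5 3 6

Cage p is given; hence r1c1 = 4.
Cage o is a single given cell, which forces r1c6 = 6.
Column 1 needs a 1, and only r2c1 is open for it.
The two cells of cage l must have sum 7, leaving r2c2 = 6.
In column 2, 4 can only go at r3c2, so r3c2 = 4.
Cage c's pair has sum 9, which forces r3c1 = 5.
In column 1, 3 can only go at r6c1, so r6c1 = 3.
Cage i's pair has sum 8, which forces r6c2 = 5.
Column 2 needs a 2, and only r1c2 is open for it.
In row 1, 1 can only go at r1c3, so r1c3 = 1.
Cage m needs sum 7, leaving r2c3 = 4.
In row 2, 3 can only go at r2c6, so r2c6 = 3.
The only place for 1 in column 6 is r3c6.
Row 3 now contains 1; hence r3c5 = 2.
Cage g needs two cells with sum 7, which forces r2c4 = 2.
Column 5 already has 2, which forces r2c5 = 5.
Cage j's pair has sum 8, leaving r1c4 = 5.
5 is placed in column 5; hence r1c5 = 3.
Column 5 needs a 4, and only r4c5 is open for it.
Cage h needs sum 10, which forces r4c3 = 5.
The 3 cells of cage h must have sum 10; hence r4c4 = 1.
Row 4 now contains 5, so r4c6 = 2.
2 is placed in column 6, leaving r6c6 = 4.
2 is placed in row 4, leaving r4c1 = 6.
Row 4 now contains 1, so r4c2 = 3.
The two cells of cage k must have sum 8; hence r5c1 = 2.
Cage e's pair has sum 4, so r5c2 = 1.
The 4 cells of cage b must have sum 15, so r5c3 = 3.
The 4 cells of cage b must have sum 15, leaving r5c4 = 4.
1 is placed in row 5, so r5c5 = 6.
4 is placed in column 6, leaving r5c6 = 5.
Cage b has sum 15, which forces r6c3 = 2.
Row 6 now contains 4, leaving r6c4 = 6.
Column 5 now contains 6, which forces r6c5 = 1.
Column 3 already has 3, leaving r3c3 = 6.
Column 4 now contains 6; hence r3c4 = 3.
Completed grid: 4 2 1 5 3 6 / 1 6 4 2 5 3 / 5 4 6 3 2 1 / 6 3 5 1 4 2 / 2 1 3 4 6 5 / 3 5 2 6 1 4.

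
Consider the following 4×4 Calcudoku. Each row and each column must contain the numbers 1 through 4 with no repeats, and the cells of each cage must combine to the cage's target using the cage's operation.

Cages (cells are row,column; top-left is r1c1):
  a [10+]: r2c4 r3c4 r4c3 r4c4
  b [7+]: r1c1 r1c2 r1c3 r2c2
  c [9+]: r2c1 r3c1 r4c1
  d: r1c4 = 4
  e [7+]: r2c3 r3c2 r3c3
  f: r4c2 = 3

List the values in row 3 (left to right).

3 4 1 2

Cage d is a single given cell, leaving r1c4 = 4.
Cage b needs sum 7, which forces r2c2 = 1.
Cage f is a single given cell; hence r4c2 = 3.
3 is placed in column 2, which forces r1c2 = 2.
Column 2 already has 2, which forces r3c2 = 4.
Cage a has sum 10, so r4c3 = 4.
The 3 cells of cage c must have sum 9, so r2c1 = 4.
Column 3 now contains 4, leaving r2c3 = 2.
Row 2 now contains 2, which forces r2c4 = 3.
Cage c has sum 9, so r3c1 = 3.
Cage e has sum 7, leaving r3c3 = 1.
1 is placed in row 3, leaving r3c4 = 2.
Row 4 now contains 4; hence r4c1 = 2.
Column 4 now contains 2, so r4c4 = 1.
Column 1 now contains 3; hence r1c1 = 1.
Column 3 now contains 1, which forces r1c3 = 3.
The full grid is 1 2 3 4 / 4 1 2 3 / 3 4 1 2 / 2 3 4 1.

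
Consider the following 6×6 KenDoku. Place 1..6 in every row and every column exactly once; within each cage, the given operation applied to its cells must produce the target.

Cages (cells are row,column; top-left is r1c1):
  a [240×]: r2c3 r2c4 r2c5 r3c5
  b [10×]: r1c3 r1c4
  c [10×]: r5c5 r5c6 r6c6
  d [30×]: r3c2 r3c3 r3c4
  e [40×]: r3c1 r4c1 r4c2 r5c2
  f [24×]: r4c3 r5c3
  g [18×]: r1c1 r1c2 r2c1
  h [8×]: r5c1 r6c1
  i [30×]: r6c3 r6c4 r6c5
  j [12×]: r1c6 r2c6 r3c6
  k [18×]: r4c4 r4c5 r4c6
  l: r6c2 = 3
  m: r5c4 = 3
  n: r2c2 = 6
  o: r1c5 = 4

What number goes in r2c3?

5

Cage o is given; hence r1c5 = 4.
Cage n is given, leaving r2c2 = 6.
M is a freebie, which forces r5c4 = 3.
Cage l is a single given cell; hence r6c2 = 3.
The 3 cells of cage g must have product 18, leaving r1c1 = 6.
Column 2 now contains 3, so r1c2 = 1.
Cage g has product 18, so r2c1 = 3.
Cage a needs product 240, leaving r3c5 = 6.
Cage j has product 12, leaving r1c6 = 3.
The 3 cells of cage d must have product 30, which forces r3c3 = 3.
Cage k has product 18; hence r4c5 = 3.
In row 2, 1 can only go at r2c6, so r2c6 = 1.
Column 6 now contains 1, which forces r3c6 = 4.
Cage k needs product 18, which forces r4c4 = 1.
Column 6 now contains 1, which forces r4c6 = 6.
Cage c needs product 10, leaving r5c5 = 1.
Column 5 now contains 1, so r6c5 = 5.
Row 6 already has 5, which forces r6c6 = 2.
Column 5 already has 5, which forces r2c5 = 2.
Cage e needs product 40, leaving r3c1 = 1.
Row 4 already has 6, which forces r4c3 = 4.
The two cells of cage h must have product 8; hence r5c1 = 2.
Cage f needs two cells with product 24, which forces r5c3 = 6.
Column 6 already has 2, leaving r5c6 = 5.
Row 6 already has 2; hence r6c1 = 4.
The 3 cells of cage i must have product 30, which forces r6c3 = 1.
Row 6 already has 5; hence r6c4 = 6.
Column 3 already has 4, leaving r2c3 = 5.
The 4 cells of cage a must have product 240, which forces r2c4 = 4.
2 is placed in column 1, so r4c1 = 5.
Cage e needs product 40, leaving r4c2 = 2.
Row 5 already has 5; hence r5c2 = 4.
5 is placed in column 3; hence r1c3 = 2.
Cage b's pair has product 10, so r1c4 = 5.
Column 2 already has 2, so r3c2 = 5.
The 3 cells of cage d must have product 30, so r3c4 = 2.
Filled in: 6 1 2 5 4 3 / 3 6 5 4 2 1 / 1 5 3 2 6 4 / 5 2 4 1 3 6 / 2 4 6 3 1 5 / 4 3 1 6 5 2.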